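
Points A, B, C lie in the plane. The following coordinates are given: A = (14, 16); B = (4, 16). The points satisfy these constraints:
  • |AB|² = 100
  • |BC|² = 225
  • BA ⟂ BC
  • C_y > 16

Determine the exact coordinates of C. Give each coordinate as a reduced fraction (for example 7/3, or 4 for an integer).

C = (4, 31)

1. C_x = 4  [[BA ⟂ BC ⇒ 10x-40=0] ∩ [|C−(4, 16)|²=225]]
2. C_y = 31  [[BA ⟂ BC ⇒ 10x-40=0] ∩ [|C−(4, 16)|²=225]]
   so C = (4, 31)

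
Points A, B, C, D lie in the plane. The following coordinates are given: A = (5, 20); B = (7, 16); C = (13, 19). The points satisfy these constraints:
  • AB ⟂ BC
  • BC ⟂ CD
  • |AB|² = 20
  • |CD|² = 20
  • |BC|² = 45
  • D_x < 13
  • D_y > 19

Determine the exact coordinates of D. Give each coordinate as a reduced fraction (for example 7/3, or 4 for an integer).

1. D_x = 11  [[BC ⟂ CD ⇒ 6x+3y-135=0] ∩ [|D−(13, 19)|²=20]]
2. D_y = 23  [[BC ⟂ CD ⇒ 6x+3y-135=0] ∩ [|D−(13, 19)|²=20]]
   so D = (11, 23)

D = (11, 23)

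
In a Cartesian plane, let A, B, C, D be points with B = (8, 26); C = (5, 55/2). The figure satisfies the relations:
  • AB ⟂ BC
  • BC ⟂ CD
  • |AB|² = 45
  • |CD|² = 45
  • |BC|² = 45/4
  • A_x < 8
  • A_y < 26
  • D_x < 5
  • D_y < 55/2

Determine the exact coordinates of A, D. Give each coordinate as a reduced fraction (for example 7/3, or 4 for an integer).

A = (5, 20)
D = (2, 43/2)

1. A_x = 5  [[AB ⟂ BC ⇒ 3x-3/2y+15=0] ∩ [|A−(8, 26)|²=45]]
2. A_y = 20  [[AB ⟂ BC ⇒ 3x-3/2y+15=0] ∩ [|A−(8, 26)|²=45]]
   so A = (5, 20)
3. D_x = 2  [[BC ⟂ CD ⇒ -3x+3/2y-105/4=0] ∩ [|D−(5, 55/2)|²=45]]
4. D_y = 43/2  [[BC ⟂ CD ⇒ -3x+3/2y-105/4=0] ∩ [|D−(5, 55/2)|²=45]]
   so D = (2, 43/2)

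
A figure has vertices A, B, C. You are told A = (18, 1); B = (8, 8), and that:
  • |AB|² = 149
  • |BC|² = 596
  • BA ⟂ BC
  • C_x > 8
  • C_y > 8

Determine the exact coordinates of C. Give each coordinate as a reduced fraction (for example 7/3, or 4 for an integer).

1. C_x = 22  [[BA ⟂ BC ⇒ 10x-7y-24=0] ∩ [|C−(8, 8)|²=596]]
2. C_y = 28  [[BA ⟂ BC ⇒ 10x-7y-24=0] ∩ [|C−(8, 8)|²=596]]
   so C = (22, 28)

C = (22, 28)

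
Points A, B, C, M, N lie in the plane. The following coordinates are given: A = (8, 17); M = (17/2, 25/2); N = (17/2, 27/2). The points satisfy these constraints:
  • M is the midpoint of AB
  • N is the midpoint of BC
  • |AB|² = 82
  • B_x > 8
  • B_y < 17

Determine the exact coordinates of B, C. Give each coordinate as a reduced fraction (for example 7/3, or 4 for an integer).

B = (9, 8)
C = (8, 19)

1. B_x = 9  [B = 2·M−A = 2·(17/2, 25/2)−(8, 17)]
2. B_y = 8  [B = 2·M−A = 2·(17/2, 25/2)−(8, 17)]
   so B = (9, 8)
3. C_x = 8  [C = 2·N−B = 2·(17/2, 27/2)−(9, 8)]
4. C_y = 19  [C = 2·N−B = 2·(17/2, 27/2)−(9, 8)]
   so C = (8, 19)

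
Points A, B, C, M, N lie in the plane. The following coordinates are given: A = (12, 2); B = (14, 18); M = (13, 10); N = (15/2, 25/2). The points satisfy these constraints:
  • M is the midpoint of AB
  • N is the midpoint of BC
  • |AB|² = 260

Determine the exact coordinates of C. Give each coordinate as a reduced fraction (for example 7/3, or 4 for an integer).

1. C_x = 1  [C = 2·N−B = 2·(15/2, 25/2)−(14, 18)]
2. C_y = 7  [C = 2·N−B = 2·(15/2, 25/2)−(14, 18)]
   so C = (1, 7)

C = (1, 7)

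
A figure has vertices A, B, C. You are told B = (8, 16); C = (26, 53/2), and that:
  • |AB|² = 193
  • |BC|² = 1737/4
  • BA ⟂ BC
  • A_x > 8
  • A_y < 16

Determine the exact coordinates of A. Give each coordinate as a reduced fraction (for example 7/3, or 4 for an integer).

1. A_x = 15  [[BA ⟂ BC ⇒ 18x+21/2y-312=0] ∩ [|A−(8, 16)|²=193]]
2. A_y = 4  [[BA ⟂ BC ⇒ 18x+21/2y-312=0] ∩ [|A−(8, 16)|²=193]]
   so A = (15, 4)

A = (15, 4)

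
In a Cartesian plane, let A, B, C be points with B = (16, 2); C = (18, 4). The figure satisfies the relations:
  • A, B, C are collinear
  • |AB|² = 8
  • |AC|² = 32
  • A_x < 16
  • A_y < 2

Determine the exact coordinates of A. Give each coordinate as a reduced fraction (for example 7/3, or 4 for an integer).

1. A_x = 14  [[A, B, C are collinear ⇒ -2x+2y+28=0] ∩ [|A−(16, 2)|²=8]]
2. A_y = 0  [[A, B, C are collinear ⇒ -2x+2y+28=0] ∩ [|A−(16, 2)|²=8]]
   so A = (14, 0)

A = (14, 0)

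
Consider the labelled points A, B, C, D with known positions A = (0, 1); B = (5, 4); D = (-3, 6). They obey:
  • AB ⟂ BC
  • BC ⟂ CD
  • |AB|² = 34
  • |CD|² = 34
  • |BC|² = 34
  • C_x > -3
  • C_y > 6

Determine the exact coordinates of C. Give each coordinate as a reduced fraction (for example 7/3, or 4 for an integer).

1. C_x = 2  [[AB ⟂ BC ⇒ 5x+3y-37=0] ∩ [|C−(-3, 6)|²=34]]
2. C_y = 9  [[AB ⟂ BC ⇒ 5x+3y-37=0] ∩ [|C−(-3, 6)|²=34]]
   so C = (2, 9)

C = (2, 9)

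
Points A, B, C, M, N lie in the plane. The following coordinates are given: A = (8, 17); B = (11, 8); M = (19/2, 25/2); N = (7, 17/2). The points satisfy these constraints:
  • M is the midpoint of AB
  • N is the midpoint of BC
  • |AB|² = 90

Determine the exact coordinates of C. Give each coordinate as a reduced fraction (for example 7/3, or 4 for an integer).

1. C_x = 3  [C = 2·N−B = 2·(7, 17/2)−(11, 8)]
2. C_y = 9  [C = 2·N−B = 2·(7, 17/2)−(11, 8)]
   so C = (3, 9)

C = (3, 9)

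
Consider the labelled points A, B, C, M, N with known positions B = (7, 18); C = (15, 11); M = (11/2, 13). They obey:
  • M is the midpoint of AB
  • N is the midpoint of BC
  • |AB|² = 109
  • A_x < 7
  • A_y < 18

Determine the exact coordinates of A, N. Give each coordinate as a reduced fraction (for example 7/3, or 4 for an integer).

1. A_x = 4  [A = 2·M−B = 2·(11/2, 13)−(7, 18)]
2. A_y = 8  [A = 2·M−B = 2·(11/2, 13)−(7, 18)]
   so A = (4, 8)
3. N_x = 11  [2·N = B+C = (7, 18)+(15, 11)]
4. N_y = 29/2  [2·N = B+C = (7, 18)+(15, 11)]
   so N = (11, 29/2)

A = (4, 8)
N = (11, 29/2)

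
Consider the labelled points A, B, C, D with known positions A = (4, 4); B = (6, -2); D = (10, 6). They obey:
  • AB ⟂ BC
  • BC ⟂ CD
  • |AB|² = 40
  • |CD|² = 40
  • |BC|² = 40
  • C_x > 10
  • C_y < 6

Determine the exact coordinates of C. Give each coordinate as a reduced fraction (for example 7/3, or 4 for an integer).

1. C_x = 12  [[AB ⟂ BC ⇒ 2x-6y-24=0] ∩ [|C−(10, 6)|²=40]]
2. C_y = 0  [[AB ⟂ BC ⇒ 2x-6y-24=0] ∩ [|C−(10, 6)|²=40]]
   so C = (12, 0)

C = (12, 0)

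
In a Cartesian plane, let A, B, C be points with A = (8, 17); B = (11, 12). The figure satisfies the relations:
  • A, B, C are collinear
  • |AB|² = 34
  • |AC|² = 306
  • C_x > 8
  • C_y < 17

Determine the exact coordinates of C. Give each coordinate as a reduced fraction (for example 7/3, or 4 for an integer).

C = (17, 2)

1. C_x = 17  [[A, B, C are collinear ⇒ 5x+3y-91=0] ∩ [|C−(8, 17)|²=306]]
2. C_y = 2  [[A, B, C are collinear ⇒ 5x+3y-91=0] ∩ [|C−(8, 17)|²=306]]
   so C = (17, 2)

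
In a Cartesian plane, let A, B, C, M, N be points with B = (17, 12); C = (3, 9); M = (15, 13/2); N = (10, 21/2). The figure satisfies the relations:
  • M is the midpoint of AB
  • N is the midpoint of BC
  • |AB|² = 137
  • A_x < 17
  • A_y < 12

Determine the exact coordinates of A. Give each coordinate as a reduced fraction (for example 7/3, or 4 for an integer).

1. A_x = 13  [A = 2·M−B = 2·(15, 13/2)−(17, 12)]
2. A_y = 1  [A = 2·M−B = 2·(15, 13/2)−(17, 12)]
   so A = (13, 1)

A = (13, 1)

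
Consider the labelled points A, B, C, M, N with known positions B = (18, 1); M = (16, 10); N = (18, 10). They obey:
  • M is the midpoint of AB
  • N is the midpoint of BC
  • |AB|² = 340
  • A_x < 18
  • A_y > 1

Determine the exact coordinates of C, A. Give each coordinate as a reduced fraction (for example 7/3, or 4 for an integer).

1. A_x = 14  [A = 2·M−B = 2·(16, 10)−(18, 1)]
2. A_y = 19  [A = 2·M−B = 2·(16, 10)−(18, 1)]
   so A = (14, 19)
3. C_x = 18  [C = 2·N−B = 2·(18, 10)−(18, 1)]
4. C_y = 19  [C = 2·N−B = 2·(18, 10)−(18, 1)]
   so C = (18, 19)

C = (18, 19)
A = (14, 19)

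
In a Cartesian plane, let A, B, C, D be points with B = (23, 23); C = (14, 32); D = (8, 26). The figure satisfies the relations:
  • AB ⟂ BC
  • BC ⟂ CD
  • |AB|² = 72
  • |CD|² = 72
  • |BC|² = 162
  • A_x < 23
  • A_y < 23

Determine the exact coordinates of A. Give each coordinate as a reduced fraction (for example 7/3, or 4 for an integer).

A = (17, 17)

1. A_x = 17  [[AB ⟂ BC ⇒ 9x-9y=0] ∩ [|A−(23, 23)|²=72]]
2. A_y = 17  [[AB ⟂ BC ⇒ 9x-9y=0] ∩ [|A−(23, 23)|²=72]]
   so A = (17, 17)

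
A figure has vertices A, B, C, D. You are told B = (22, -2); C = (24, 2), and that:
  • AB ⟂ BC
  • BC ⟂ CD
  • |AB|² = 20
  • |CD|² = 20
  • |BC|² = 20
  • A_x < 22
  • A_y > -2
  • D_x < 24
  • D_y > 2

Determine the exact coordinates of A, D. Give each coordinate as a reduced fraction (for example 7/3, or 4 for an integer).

A = (18, 0)
D = (20, 4)

1. A_x = 18  [[AB ⟂ BC ⇒ -2x-4y+36=0] ∩ [|A−(22, -2)|²=20]]
2. A_y = 0  [[AB ⟂ BC ⇒ -2x-4y+36=0] ∩ [|A−(22, -2)|²=20]]
   so A = (18, 0)
3. D_x = 20  [[BC ⟂ CD ⇒ 2x+4y-56=0] ∩ [|D−(24, 2)|²=20]]
4. D_y = 4  [[BC ⟂ CD ⇒ 2x+4y-56=0] ∩ [|D−(24, 2)|²=20]]
   so D = (20, 4)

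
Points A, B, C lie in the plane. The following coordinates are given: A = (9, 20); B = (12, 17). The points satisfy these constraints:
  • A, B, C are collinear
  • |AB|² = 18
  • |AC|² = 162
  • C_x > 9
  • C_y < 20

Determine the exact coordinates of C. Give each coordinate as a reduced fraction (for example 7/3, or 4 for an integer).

C = (18, 11)

1. C_x = 18  [[A, B, C are collinear ⇒ 3x+3y-87=0] ∩ [|C−(9, 20)|²=162]]
2. C_y = 11  [[A, B, C are collinear ⇒ 3x+3y-87=0] ∩ [|C−(9, 20)|²=162]]
   so C = (18, 11)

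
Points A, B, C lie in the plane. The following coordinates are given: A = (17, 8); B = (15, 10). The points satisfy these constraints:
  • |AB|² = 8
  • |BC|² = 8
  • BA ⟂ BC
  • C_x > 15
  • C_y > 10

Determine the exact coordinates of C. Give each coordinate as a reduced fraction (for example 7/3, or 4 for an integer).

C = (17, 12)

1. C_x = 17  [[BA ⟂ BC ⇒ 2x-2y-10=0] ∩ [|C−(15, 10)|²=8]]
2. C_y = 12  [[BA ⟂ BC ⇒ 2x-2y-10=0] ∩ [|C−(15, 10)|²=8]]
   so C = (17, 12)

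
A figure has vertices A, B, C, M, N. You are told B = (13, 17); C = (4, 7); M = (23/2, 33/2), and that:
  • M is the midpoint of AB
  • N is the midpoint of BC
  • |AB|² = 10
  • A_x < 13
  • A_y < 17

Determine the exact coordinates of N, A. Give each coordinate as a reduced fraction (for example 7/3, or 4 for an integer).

N = (17/2, 12)
A = (10, 16)

1. A_x = 10  [A = 2·M−B = 2·(23/2, 33/2)−(13, 17)]
2. A_y = 16  [A = 2·M−B = 2·(23/2, 33/2)−(13, 17)]
   so A = (10, 16)
3. N_x = 17/2  [2·N = B+C = (13, 17)+(4, 7)]
4. N_y = 12  [2·N = B+C = (13, 17)+(4, 7)]
   so N = (17/2, 12)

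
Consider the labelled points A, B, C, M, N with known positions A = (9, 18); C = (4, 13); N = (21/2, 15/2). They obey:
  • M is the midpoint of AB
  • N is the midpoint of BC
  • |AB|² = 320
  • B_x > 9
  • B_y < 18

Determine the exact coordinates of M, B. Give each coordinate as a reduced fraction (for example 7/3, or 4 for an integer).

M = (13, 10)
B = (17, 2)

1. B_x = 17  [B = 2·N−C = 2·(21/2, 15/2)−(4, 13)]
2. B_y = 2  [B = 2·N−C = 2·(21/2, 15/2)−(4, 13)]
   so B = (17, 2)
3. M_x = 13  [2·M = A+B = (9, 18)+(17, 2)]
4. M_y = 10  [2·M = A+B = (9, 18)+(17, 2)]
   so M = (13, 10)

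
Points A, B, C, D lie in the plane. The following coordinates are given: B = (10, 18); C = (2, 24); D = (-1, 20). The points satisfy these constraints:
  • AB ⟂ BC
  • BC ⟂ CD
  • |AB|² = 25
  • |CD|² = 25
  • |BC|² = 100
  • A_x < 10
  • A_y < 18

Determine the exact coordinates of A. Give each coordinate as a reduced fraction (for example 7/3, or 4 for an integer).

A = (7, 14)

1. A_x = 7  [[AB ⟂ BC ⇒ 8x-6y+28=0] ∩ [|A−(10, 18)|²=25]]
2. A_y = 14  [[AB ⟂ BC ⇒ 8x-6y+28=0] ∩ [|A−(10, 18)|²=25]]
   so A = (7, 14)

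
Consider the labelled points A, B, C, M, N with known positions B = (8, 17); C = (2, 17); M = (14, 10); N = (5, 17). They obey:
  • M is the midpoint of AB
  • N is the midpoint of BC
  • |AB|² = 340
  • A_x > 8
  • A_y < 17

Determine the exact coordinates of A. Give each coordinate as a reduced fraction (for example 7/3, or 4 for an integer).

A = (20, 3)

1. A_x = 20  [A = 2·M−B = 2·(14, 10)−(8, 17)]
2. A_y = 3  [A = 2·M−B = 2·(14, 10)−(8, 17)]
   so A = (20, 3)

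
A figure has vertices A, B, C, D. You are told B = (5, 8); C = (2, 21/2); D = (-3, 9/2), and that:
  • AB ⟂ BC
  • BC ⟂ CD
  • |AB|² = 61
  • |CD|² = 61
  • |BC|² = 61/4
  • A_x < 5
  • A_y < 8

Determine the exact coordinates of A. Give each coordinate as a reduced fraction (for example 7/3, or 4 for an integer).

1. A_x = 0  [[AB ⟂ BC ⇒ 3x-5/2y+5=0] ∩ [|A−(5, 8)|²=61]]
2. A_y = 2  [[AB ⟂ BC ⇒ 3x-5/2y+5=0] ∩ [|A−(5, 8)|²=61]]
   so A = (0, 2)

A = (0, 2)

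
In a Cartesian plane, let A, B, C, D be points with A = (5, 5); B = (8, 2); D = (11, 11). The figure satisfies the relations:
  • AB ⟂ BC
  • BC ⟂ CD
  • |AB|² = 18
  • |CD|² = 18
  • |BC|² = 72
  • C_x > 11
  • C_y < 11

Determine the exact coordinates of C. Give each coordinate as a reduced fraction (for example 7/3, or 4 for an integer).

C = (14, 8)

1. C_x = 14  [[AB ⟂ BC ⇒ 3x-3y-18=0] ∩ [|C−(11, 11)|²=18]]
2. C_y = 8  [[AB ⟂ BC ⇒ 3x-3y-18=0] ∩ [|C−(11, 11)|²=18]]
   so C = (14, 8)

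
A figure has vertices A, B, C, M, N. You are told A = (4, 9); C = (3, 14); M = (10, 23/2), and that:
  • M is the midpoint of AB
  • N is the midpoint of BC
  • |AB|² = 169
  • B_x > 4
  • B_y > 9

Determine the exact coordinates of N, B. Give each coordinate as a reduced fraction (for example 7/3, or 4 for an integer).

N = (19/2, 14)
B = (16, 14)

1. B_x = 16  [B = 2·M−A = 2·(10, 23/2)−(4, 9)]
2. B_y = 14  [B = 2·M−A = 2·(10, 23/2)−(4, 9)]
   so B = (16, 14)
3. N_x = 19/2  [2·N = B+C = (16, 14)+(3, 14)]
4. N_y = 14  [2·N = B+C = (16, 14)+(3, 14)]
   so N = (19/2, 14)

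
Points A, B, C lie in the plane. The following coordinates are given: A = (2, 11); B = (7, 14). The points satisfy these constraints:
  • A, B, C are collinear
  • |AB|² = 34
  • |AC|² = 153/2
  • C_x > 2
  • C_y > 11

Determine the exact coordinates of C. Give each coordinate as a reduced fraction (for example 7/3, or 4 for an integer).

1. C_x = 19/2  [[A, B, C are collinear ⇒ -3x+5y-49=0] ∩ [|C−(2, 11)|²=153/2]]
2. C_y = 31/2  [[A, B, C are collinear ⇒ -3x+5y-49=0] ∩ [|C−(2, 11)|²=153/2]]
   so C = (19/2, 31/2)

C = (19/2, 31/2)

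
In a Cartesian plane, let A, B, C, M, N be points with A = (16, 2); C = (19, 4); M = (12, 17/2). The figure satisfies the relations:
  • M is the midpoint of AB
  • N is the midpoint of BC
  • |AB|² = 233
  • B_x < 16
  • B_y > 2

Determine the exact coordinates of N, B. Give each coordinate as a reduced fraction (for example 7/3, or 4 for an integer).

N = (27/2, 19/2)
B = (8, 15)

1. B_x = 8  [B = 2·M−A = 2·(12, 17/2)−(16, 2)]
2. B_y = 15  [B = 2·M−A = 2·(12, 17/2)−(16, 2)]
   so B = (8, 15)
3. N_x = 27/2  [2·N = B+C = (8, 15)+(19, 4)]
4. N_y = 19/2  [2·N = B+C = (8, 15)+(19, 4)]
   so N = (27/2, 19/2)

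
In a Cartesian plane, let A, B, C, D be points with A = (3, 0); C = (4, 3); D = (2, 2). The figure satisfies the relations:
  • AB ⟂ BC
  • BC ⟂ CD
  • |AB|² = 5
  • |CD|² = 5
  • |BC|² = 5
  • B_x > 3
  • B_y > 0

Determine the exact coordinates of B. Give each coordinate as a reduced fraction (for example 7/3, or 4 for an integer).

1. B_x = 5  [[BC ⟂ CD ⇒ 2x+1y-11=0] ∩ [|B−(3, 0)|²=5]]
2. B_y = 1  [[BC ⟂ CD ⇒ 2x+1y-11=0] ∩ [|B−(3, 0)|²=5]]
   so B = (5, 1)

B = (5, 1)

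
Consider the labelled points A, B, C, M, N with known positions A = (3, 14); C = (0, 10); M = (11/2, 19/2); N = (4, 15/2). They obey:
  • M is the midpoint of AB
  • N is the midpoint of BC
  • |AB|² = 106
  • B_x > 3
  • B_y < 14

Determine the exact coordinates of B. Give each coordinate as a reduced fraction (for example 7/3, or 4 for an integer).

1. B_x = 8  [B = 2·M−A = 2·(11/2, 19/2)−(3, 14)]
2. B_y = 5  [B = 2·M−A = 2·(11/2, 19/2)−(3, 14)]
   so B = (8, 5)

B = (8, 5)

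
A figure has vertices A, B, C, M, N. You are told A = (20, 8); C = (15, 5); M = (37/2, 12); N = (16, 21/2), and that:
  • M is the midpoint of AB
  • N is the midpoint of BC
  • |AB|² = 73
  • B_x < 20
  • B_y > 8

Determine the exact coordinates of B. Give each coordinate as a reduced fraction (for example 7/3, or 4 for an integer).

B = (17, 16)

1. B_x = 17  [B = 2·M−A = 2·(37/2, 12)−(20, 8)]
2. B_y = 16  [B = 2·M−A = 2·(37/2, 12)−(20, 8)]
   so B = (17, 16)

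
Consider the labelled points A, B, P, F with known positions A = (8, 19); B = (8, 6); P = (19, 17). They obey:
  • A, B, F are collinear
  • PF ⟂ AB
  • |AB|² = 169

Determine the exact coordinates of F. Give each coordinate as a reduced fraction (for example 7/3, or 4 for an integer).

F = (8, 17)

1. F_x = 8  [[A, B, F are collinear ⇒ 13x-104=0] ∩ [PF ⟂ AB ⇒ -13y+221=0]]
2. F_y = 17  [[A, B, F are collinear ⇒ 13x-104=0] ∩ [PF ⟂ AB ⇒ -13y+221=0]]
   so F = (8, 17)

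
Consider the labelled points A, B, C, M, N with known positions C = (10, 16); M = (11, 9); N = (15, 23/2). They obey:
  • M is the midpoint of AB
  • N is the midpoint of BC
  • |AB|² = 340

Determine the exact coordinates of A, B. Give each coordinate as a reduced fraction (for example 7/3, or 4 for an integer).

A = (2, 11)
B = (20, 7)

1. B_x = 20  [B = 2·N−C = 2·(15, 23/2)−(10, 16)]
2. B_y = 7  [B = 2·N−C = 2·(15, 23/2)−(10, 16)]
   so B = (20, 7)
3. A_x = 2  [A = 2·M−B = 2·(11, 9)−(20, 7)]
4. A_y = 11  [A = 2·M−B = 2·(11, 9)−(20, 7)]
   so A = (2, 11)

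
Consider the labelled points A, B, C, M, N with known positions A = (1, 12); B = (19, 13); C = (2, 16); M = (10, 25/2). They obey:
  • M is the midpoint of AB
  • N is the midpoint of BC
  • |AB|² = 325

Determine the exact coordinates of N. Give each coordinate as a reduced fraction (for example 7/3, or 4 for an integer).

N = (21/2, 29/2)

1. N_x = 21/2  [2·N = B+C = (19, 13)+(2, 16)]
2. N_y = 29/2  [2·N = B+C = (19, 13)+(2, 16)]
   so N = (21/2, 29/2)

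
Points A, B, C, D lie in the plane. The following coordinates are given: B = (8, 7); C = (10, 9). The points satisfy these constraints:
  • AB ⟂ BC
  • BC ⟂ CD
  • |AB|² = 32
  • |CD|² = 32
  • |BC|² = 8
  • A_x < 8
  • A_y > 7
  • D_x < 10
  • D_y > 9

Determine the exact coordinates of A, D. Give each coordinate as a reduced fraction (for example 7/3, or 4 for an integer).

1. A_x = 4  [[AB ⟂ BC ⇒ -2x-2y+30=0] ∩ [|A−(8, 7)|²=32]]
2. A_y = 11  [[AB ⟂ BC ⇒ -2x-2y+30=0] ∩ [|A−(8, 7)|²=32]]
   so A = (4, 11)
3. D_x = 6  [[BC ⟂ CD ⇒ 2x+2y-38=0] ∩ [|D−(10, 9)|²=32]]
4. D_y = 13  [[BC ⟂ CD ⇒ 2x+2y-38=0] ∩ [|D−(10, 9)|²=32]]
   so D = (6, 13)

A = (4, 11)
D = (6, 13)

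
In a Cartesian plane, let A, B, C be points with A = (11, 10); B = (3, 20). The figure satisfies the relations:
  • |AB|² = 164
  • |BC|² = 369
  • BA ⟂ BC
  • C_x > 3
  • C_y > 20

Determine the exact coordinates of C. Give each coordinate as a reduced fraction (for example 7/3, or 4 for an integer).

1. C_x = 18  [[BA ⟂ BC ⇒ 8x-10y+176=0] ∩ [|C−(3, 20)|²=369]]
2. C_y = 32  [[BA ⟂ BC ⇒ 8x-10y+176=0] ∩ [|C−(3, 20)|²=369]]
   so C = (18, 32)

C = (18, 32)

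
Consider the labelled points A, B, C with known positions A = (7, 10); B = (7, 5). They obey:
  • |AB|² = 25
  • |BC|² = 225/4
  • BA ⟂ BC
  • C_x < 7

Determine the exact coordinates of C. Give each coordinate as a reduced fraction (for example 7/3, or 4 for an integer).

C = (-1/2, 5)

1. C_x = -1/2  [[BA ⟂ BC ⇒ 5y-25=0] ∩ [|C−(7, 5)|²=225/4]]
2. C_y = 5  [[BA ⟂ BC ⇒ 5y-25=0] ∩ [|C−(7, 5)|²=225/4]]
   so C = (-1/2, 5)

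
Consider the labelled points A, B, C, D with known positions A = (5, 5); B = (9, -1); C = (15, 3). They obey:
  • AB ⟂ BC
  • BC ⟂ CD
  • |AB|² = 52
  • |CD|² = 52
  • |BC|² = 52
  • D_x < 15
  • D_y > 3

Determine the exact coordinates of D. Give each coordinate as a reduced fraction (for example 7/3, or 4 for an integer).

D = (11, 9)

1. D_x = 11  [[BC ⟂ CD ⇒ 6x+4y-102=0] ∩ [|D−(15, 3)|²=52]]
2. D_y = 9  [[BC ⟂ CD ⇒ 6x+4y-102=0] ∩ [|D−(15, 3)|²=52]]
   so D = (11, 9)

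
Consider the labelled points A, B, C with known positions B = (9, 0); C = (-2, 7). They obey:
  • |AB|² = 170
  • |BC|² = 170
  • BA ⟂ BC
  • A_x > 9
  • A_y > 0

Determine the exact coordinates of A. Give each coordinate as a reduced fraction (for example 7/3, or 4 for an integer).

A = (16, 11)

1. A_x = 16  [[BA ⟂ BC ⇒ -11x+7y+99=0] ∩ [|A−(9, 0)|²=170]]
2. A_y = 11  [[BA ⟂ BC ⇒ -11x+7y+99=0] ∩ [|A−(9, 0)|²=170]]
   so A = (16, 11)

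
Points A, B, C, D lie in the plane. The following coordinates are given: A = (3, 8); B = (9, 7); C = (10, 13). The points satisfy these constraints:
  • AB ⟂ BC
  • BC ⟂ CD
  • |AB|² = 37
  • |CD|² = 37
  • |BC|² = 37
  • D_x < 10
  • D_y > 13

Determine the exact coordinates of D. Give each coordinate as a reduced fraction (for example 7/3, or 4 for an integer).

1. D_x = 4  [[BC ⟂ CD ⇒ 1x+6y-88=0] ∩ [|D−(10, 13)|²=37]]
2. D_y = 14  [[BC ⟂ CD ⇒ 1x+6y-88=0] ∩ [|D−(10, 13)|²=37]]
   so D = (4, 14)

D = (4, 14)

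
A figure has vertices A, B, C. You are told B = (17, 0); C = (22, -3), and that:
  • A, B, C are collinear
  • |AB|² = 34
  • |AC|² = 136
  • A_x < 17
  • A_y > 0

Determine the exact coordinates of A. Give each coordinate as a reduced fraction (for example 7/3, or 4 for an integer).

A = (12, 3)

1. A_x = 12  [[A, B, C are collinear ⇒ 3x+5y-51=0] ∩ [|A−(17, 0)|²=34]]
2. A_y = 3  [[A, B, C are collinear ⇒ 3x+5y-51=0] ∩ [|A−(17, 0)|²=34]]
   so A = (12, 3)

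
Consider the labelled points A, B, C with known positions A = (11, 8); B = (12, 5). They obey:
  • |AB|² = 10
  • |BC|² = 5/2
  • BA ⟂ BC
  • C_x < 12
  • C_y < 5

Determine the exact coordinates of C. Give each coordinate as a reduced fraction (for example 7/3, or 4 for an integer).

C = (21/2, 9/2)

1. C_x = 21/2  [[BA ⟂ BC ⇒ -1x+3y-3=0] ∩ [|C−(12, 5)|²=5/2]]
2. C_y = 9/2  [[BA ⟂ BC ⇒ -1x+3y-3=0] ∩ [|C−(12, 5)|²=5/2]]
   so C = (21/2, 9/2)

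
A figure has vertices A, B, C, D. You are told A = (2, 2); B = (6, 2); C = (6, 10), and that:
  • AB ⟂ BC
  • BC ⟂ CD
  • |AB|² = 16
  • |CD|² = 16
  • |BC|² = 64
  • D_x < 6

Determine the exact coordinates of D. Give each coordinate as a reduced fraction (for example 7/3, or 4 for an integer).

1. D_x = 2  [[BC ⟂ CD ⇒ 8y-80=0] ∩ [|D−(6, 10)|²=16]]
2. D_y = 10  [[BC ⟂ CD ⇒ 8y-80=0] ∩ [|D−(6, 10)|²=16]]
   so D = (2, 10)

D = (2, 10)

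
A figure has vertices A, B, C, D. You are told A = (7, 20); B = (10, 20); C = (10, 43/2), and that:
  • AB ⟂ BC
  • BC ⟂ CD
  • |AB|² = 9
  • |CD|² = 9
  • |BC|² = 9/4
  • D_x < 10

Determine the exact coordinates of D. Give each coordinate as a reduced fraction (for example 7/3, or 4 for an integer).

D = (7, 43/2)

1. D_x = 7  [[BC ⟂ CD ⇒ 3/2y-129/4=0] ∩ [|D−(10, 43/2)|²=9]]
2. D_y = 43/2  [[BC ⟂ CD ⇒ 3/2y-129/4=0] ∩ [|D−(10, 43/2)|²=9]]
   so D = (7, 43/2)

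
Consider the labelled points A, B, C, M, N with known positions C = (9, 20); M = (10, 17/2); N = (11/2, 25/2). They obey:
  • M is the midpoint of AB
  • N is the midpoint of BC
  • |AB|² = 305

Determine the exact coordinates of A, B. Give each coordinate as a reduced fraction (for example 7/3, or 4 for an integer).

A = (18, 12)
B = (2, 5)

1. B_x = 2  [B = 2·N−C = 2·(11/2, 25/2)−(9, 20)]
2. B_y = 5  [B = 2·N−C = 2·(11/2, 25/2)−(9, 20)]
   so B = (2, 5)
3. A_x = 18  [A = 2·M−B = 2·(10, 17/2)−(2, 5)]
4. A_y = 12  [A = 2·M−B = 2·(10, 17/2)−(2, 5)]
   so A = (18, 12)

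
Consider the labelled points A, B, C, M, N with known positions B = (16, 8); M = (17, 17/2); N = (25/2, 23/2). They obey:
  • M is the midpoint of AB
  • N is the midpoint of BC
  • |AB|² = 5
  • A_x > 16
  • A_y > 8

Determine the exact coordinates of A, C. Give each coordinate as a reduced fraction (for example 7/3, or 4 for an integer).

A = (18, 9)
C = (9, 15)

1. A_x = 18  [A = 2·M−B = 2·(17, 17/2)−(16, 8)]
2. A_y = 9  [A = 2·M−B = 2·(17, 17/2)−(16, 8)]
   so A = (18, 9)
3. C_x = 9  [C = 2·N−B = 2·(25/2, 23/2)−(16, 8)]
4. C_y = 15  [C = 2·N−B = 2·(25/2, 23/2)−(16, 8)]
   so C = (9, 15)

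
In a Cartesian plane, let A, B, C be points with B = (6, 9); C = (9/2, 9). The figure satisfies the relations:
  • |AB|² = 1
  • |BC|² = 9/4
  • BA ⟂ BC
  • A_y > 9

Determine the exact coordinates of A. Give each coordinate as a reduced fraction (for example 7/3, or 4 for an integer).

A = (6, 10)

1. A_x = 6  [[BA ⟂ BC ⇒ -3/2x+9=0] ∩ [|A−(6, 9)|²=1]]
2. A_y = 10  [[BA ⟂ BC ⇒ -3/2x+9=0] ∩ [|A−(6, 9)|²=1]]
   so A = (6, 10)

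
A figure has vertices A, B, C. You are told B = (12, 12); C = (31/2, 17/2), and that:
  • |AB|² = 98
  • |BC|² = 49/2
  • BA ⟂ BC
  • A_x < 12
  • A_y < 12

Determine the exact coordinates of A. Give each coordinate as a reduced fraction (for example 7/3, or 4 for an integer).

A = (5, 5)

1. A_x = 5  [[BA ⟂ BC ⇒ 7/2x-7/2y=0] ∩ [|A−(12, 12)|²=98]]
2. A_y = 5  [[BA ⟂ BC ⇒ 7/2x-7/2y=0] ∩ [|A−(12, 12)|²=98]]
   so A = (5, 5)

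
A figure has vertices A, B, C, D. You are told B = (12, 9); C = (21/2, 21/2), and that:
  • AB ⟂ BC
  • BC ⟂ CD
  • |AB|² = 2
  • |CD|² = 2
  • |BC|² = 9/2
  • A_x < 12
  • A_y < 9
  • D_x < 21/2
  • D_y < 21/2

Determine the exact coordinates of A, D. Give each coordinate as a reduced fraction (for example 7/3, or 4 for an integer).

A = (11, 8)
D = (19/2, 19/2)

1. A_x = 11  [[AB ⟂ BC ⇒ 3/2x-3/2y-9/2=0] ∩ [|A−(12, 9)|²=2]]
2. A_y = 8  [[AB ⟂ BC ⇒ 3/2x-3/2y-9/2=0] ∩ [|A−(12, 9)|²=2]]
   so A = (11, 8)
3. D_x = 19/2  [[BC ⟂ CD ⇒ -3/2x+3/2y=0] ∩ [|D−(21/2, 21/2)|²=2]]
4. D_y = 19/2  [[BC ⟂ CD ⇒ -3/2x+3/2y=0] ∩ [|D−(21/2, 21/2)|²=2]]
   so D = (19/2, 19/2)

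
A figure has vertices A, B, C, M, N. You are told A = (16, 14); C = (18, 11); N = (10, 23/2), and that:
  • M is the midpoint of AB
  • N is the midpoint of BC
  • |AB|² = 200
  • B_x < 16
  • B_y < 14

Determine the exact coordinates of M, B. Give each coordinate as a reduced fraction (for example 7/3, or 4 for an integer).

M = (9, 13)
B = (2, 12)

1. B_x = 2  [B = 2·N−C = 2·(10, 23/2)−(18, 11)]
2. B_y = 12  [B = 2·N−C = 2·(10, 23/2)−(18, 11)]
   so B = (2, 12)
3. M_x = 9  [2·M = A+B = (16, 14)+(2, 12)]
4. M_y = 13  [2·M = A+B = (16, 14)+(2, 12)]
   so M = (9, 13)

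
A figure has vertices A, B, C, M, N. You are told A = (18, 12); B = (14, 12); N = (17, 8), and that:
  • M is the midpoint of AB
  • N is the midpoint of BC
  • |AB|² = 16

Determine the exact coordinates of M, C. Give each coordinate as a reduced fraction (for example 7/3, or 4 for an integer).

M = (16, 12)
C = (20, 4)

1. M_x = 16  [2·M = A+B = (18, 12)+(14, 12)]
2. M_y = 12  [2·M = A+B = (18, 12)+(14, 12)]
   so M = (16, 12)
3. C_x = 20  [C = 2·N−B = 2·(17, 8)−(14, 12)]
4. C_y = 4  [C = 2·N−B = 2·(17, 8)−(14, 12)]
   so C = (20, 4)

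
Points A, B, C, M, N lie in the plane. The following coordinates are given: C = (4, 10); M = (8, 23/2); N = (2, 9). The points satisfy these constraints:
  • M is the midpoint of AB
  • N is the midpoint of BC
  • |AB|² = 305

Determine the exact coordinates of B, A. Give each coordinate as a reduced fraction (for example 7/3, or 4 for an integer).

B = (0, 8)
A = (16, 15)

1. B_x = 0  [B = 2·N−C = 2·(2, 9)−(4, 10)]
2. B_y = 8  [B = 2·N−C = 2·(2, 9)−(4, 10)]
   so B = (0, 8)
3. A_x = 16  [A = 2·M−B = 2·(8, 23/2)−(0, 8)]
4. A_y = 15  [A = 2·M−B = 2·(8, 23/2)−(0, 8)]
   so A = (16, 15)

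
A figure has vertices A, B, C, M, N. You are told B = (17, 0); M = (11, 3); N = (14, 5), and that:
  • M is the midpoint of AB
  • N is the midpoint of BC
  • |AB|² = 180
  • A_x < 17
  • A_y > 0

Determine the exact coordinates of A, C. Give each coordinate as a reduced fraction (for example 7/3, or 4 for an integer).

A = (5, 6)
C = (11, 10)

1. A_x = 5  [A = 2·M−B = 2·(11, 3)−(17, 0)]
2. A_y = 6  [A = 2·M−B = 2·(11, 3)−(17, 0)]
   so A = (5, 6)
3. C_x = 11  [C = 2·N−B = 2·(14, 5)−(17, 0)]
4. C_y = 10  [C = 2·N−B = 2·(14, 5)−(17, 0)]
   so C = (11, 10)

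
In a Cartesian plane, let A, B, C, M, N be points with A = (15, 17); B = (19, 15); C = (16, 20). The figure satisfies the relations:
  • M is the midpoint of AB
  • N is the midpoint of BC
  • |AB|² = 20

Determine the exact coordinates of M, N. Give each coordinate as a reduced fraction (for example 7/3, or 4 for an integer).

M = (17, 16)
N = (35/2, 35/2)

1. M_x = 17  [2·M = A+B = (15, 17)+(19, 15)]
2. M_y = 16  [2·M = A+B = (15, 17)+(19, 15)]
   so M = (17, 16)
3. N_x = 35/2  [2·N = B+C = (19, 15)+(16, 20)]
4. N_y = 35/2  [2·N = B+C = (19, 15)+(16, 20)]
   so N = (35/2, 35/2)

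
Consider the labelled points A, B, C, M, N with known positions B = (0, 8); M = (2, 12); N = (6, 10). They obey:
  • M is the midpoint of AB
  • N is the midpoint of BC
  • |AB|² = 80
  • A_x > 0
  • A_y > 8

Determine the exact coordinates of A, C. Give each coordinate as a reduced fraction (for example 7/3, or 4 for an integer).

A = (4, 16)
C = (12, 12)

1. A_x = 4  [A = 2·M−B = 2·(2, 12)−(0, 8)]
2. A_y = 16  [A = 2·M−B = 2·(2, 12)−(0, 8)]
   so A = (4, 16)
3. C_x = 12  [C = 2·N−B = 2·(6, 10)−(0, 8)]
4. C_y = 12  [C = 2·N−B = 2·(6, 10)−(0, 8)]
   so C = (12, 12)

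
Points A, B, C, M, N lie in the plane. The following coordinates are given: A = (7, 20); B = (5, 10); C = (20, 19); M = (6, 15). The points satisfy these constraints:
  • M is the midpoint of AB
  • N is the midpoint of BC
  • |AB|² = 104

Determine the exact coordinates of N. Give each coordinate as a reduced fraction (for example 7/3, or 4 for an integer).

1. N_x = 25/2  [2·N = B+C = (5, 10)+(20, 19)]
2. N_y = 29/2  [2·N = B+C = (5, 10)+(20, 19)]
   so N = (25/2, 29/2)

N = (25/2, 29/2)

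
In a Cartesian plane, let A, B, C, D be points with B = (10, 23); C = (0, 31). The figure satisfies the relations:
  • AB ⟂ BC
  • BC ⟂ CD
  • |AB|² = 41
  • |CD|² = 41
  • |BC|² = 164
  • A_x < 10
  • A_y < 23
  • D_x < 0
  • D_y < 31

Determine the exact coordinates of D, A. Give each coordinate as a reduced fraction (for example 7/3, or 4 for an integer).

1. D_x = -4  [[BC ⟂ CD ⇒ -10x+8y-248=0] ∩ [|D−(0, 31)|²=41]]
2. D_y = 26  [[BC ⟂ CD ⇒ -10x+8y-248=0] ∩ [|D−(0, 31)|²=41]]
   so D = (-4, 26)
3. A_x = 6  [[AB ⟂ BC ⇒ 10x-8y+84=0] ∩ [|A−(10, 23)|²=41]]
4. A_y = 18  [[AB ⟂ BC ⇒ 10x-8y+84=0] ∩ [|A−(10, 23)|²=41]]
   so A = (6, 18)

D = (-4, 26)
A = (6, 18)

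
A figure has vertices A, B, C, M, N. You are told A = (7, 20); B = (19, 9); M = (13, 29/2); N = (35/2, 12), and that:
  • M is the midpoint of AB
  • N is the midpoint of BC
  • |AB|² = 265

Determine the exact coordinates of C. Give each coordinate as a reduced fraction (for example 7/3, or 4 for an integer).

C = (16, 15)

1. C_x = 16  [C = 2·N−B = 2·(35/2, 12)−(19, 9)]
2. C_y = 15  [C = 2·N−B = 2·(35/2, 12)−(19, 9)]
   so C = (16, 15)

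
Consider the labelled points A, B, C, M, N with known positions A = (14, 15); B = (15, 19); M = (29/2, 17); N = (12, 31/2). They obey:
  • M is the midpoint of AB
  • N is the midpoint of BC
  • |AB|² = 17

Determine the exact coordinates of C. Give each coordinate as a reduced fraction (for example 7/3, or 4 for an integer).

1. C_x = 9  [C = 2·N−B = 2·(12, 31/2)−(15, 19)]
2. C_y = 12  [C = 2·N−B = 2·(12, 31/2)−(15, 19)]
   so C = (9, 12)

C = (9, 12)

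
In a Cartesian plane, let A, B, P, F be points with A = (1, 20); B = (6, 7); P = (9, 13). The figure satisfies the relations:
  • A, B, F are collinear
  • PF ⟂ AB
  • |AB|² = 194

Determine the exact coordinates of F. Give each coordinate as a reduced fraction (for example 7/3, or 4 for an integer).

1. F_x = 849/194  [[A, B, F are collinear ⇒ 13x+5y-113=0] ∩ [PF ⟂ AB ⇒ 5x-13y+124=0]]
2. F_y = 2177/194  [[A, B, F are collinear ⇒ 13x+5y-113=0] ∩ [PF ⟂ AB ⇒ 5x-13y+124=0]]
   so F = (849/194, 2177/194)

F = (849/194, 2177/194)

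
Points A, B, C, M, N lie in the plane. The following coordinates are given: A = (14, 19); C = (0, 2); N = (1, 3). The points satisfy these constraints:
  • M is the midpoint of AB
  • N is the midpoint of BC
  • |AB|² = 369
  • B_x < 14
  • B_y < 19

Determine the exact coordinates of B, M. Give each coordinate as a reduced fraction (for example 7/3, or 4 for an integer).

B = (2, 4)
M = (8, 23/2)

1. B_x = 2  [B = 2·N−C = 2·(1, 3)−(0, 2)]
2. B_y = 4  [B = 2·N−C = 2·(1, 3)−(0, 2)]
   so B = (2, 4)
3. M_x = 8  [2·M = A+B = (14, 19)+(2, 4)]
4. M_y = 23/2  [2·M = A+B = (14, 19)+(2, 4)]
   so M = (8, 23/2)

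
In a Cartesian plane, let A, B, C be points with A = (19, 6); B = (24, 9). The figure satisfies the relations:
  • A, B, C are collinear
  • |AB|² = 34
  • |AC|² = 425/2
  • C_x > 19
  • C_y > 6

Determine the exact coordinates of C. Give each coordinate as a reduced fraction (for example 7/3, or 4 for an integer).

1. C_x = 63/2  [[A, B, C are collinear ⇒ -3x+5y+27=0] ∩ [|C−(19, 6)|²=425/2]]
2. C_y = 27/2  [[A, B, C are collinear ⇒ -3x+5y+27=0] ∩ [|C−(19, 6)|²=425/2]]
   so C = (63/2, 27/2)

C = (63/2, 27/2)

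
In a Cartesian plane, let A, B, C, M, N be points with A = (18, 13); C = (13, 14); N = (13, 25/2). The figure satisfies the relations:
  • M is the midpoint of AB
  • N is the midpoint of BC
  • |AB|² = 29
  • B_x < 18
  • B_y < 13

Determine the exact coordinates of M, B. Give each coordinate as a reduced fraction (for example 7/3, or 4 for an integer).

1. B_x = 13  [B = 2·N−C = 2·(13, 25/2)−(13, 14)]
2. B_y = 11  [B = 2·N−C = 2·(13, 25/2)−(13, 14)]
   so B = (13, 11)
3. M_x = 31/2  [2·M = A+B = (18, 13)+(13, 11)]
4. M_y = 12  [2·M = A+B = (18, 13)+(13, 11)]
   so M = (31/2, 12)

M = (31/2, 12)
B = (13, 11)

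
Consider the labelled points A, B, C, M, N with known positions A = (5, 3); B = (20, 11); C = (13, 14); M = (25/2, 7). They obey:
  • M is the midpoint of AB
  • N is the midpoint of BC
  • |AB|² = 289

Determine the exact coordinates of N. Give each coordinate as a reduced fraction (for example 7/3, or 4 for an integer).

N = (33/2, 25/2)

1. N_x = 33/2  [2·N = B+C = (20, 11)+(13, 14)]
2. N_y = 25/2  [2·N = B+C = (20, 11)+(13, 14)]
   so N = (33/2, 25/2)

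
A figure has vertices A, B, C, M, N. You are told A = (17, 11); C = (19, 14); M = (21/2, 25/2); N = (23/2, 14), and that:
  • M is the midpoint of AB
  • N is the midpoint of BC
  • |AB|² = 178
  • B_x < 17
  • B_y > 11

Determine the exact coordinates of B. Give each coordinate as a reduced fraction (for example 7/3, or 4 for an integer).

1. B_x = 4  [B = 2·M−A = 2·(21/2, 25/2)−(17, 11)]
2. B_y = 14  [B = 2·M−A = 2·(21/2, 25/2)−(17, 11)]
   so B = (4, 14)

B = (4, 14)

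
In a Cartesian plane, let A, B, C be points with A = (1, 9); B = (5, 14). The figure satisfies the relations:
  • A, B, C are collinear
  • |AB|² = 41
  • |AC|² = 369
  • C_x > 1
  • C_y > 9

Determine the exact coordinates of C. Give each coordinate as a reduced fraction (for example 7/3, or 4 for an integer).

1. C_x = 13  [[A, B, C are collinear ⇒ -5x+4y-31=0] ∩ [|C−(1, 9)|²=369]]
2. C_y = 24  [[A, B, C are collinear ⇒ -5x+4y-31=0] ∩ [|C−(1, 9)|²=369]]
   so C = (13, 24)

C = (13, 24)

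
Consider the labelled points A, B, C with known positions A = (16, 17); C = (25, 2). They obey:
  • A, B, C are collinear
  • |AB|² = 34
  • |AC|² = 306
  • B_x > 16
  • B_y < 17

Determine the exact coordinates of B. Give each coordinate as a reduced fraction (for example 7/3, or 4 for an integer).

B = (19, 12)

1. B_x = 19  [[A, B, C are collinear ⇒ -15x-9y+393=0] ∩ [|B−(16, 17)|²=34]]
2. B_y = 12  [[A, B, C are collinear ⇒ -15x-9y+393=0] ∩ [|B−(16, 17)|²=34]]
   so B = (19, 12)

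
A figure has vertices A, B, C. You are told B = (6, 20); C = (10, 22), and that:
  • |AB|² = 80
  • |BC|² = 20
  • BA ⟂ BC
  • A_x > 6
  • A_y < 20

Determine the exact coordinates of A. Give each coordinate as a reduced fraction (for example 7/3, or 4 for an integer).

A = (10, 12)

1. A_x = 10  [[BA ⟂ BC ⇒ 4x+2y-64=0] ∩ [|A−(6, 20)|²=80]]
2. A_y = 12  [[BA ⟂ BC ⇒ 4x+2y-64=0] ∩ [|A−(6, 20)|²=80]]
   so A = (10, 12)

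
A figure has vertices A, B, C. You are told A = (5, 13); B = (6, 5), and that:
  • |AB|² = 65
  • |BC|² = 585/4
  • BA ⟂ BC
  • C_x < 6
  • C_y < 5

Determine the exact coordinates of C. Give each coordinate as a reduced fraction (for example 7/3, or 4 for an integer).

1. C_x = -6  [[BA ⟂ BC ⇒ -1x+8y-34=0] ∩ [|C−(6, 5)|²=585/4]]
2. C_y = 7/2  [[BA ⟂ BC ⇒ -1x+8y-34=0] ∩ [|C−(6, 5)|²=585/4]]
   so C = (-6, 7/2)

C = (-6, 7/2)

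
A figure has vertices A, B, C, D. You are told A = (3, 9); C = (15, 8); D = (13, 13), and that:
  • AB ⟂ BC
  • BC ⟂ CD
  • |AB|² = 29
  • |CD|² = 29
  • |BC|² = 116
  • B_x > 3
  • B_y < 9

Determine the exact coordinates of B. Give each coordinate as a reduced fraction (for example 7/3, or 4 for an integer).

1. B_x = 5  [[BC ⟂ CD ⇒ 2x-5y+10=0] ∩ [|B−(3, 9)|²=29]]
2. B_y = 4  [[BC ⟂ CD ⇒ 2x-5y+10=0] ∩ [|B−(3, 9)|²=29]]
   so B = (5, 4)

B = (5, 4)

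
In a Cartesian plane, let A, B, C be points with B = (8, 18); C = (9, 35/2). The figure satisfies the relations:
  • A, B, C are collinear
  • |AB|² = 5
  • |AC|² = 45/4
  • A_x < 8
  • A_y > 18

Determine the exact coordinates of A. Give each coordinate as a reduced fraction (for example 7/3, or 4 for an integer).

1. A_x = 6  [[A, B, C are collinear ⇒ 1/2x+1y-22=0] ∩ [|A−(8, 18)|²=5]]
2. A_y = 19  [[A, B, C are collinear ⇒ 1/2x+1y-22=0] ∩ [|A−(8, 18)|²=5]]
   so A = (6, 19)

A = (6, 19)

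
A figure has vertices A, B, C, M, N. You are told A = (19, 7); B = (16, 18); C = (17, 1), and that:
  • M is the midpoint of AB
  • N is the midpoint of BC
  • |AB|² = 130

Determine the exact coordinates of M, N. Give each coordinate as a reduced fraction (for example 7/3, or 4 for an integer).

1. M_x = 35/2  [2·M = A+B = (19, 7)+(16, 18)]
2. M_y = 25/2  [2·M = A+B = (19, 7)+(16, 18)]
   so M = (35/2, 25/2)
3. N_x = 33/2  [2·N = B+C = (16, 18)+(17, 1)]
4. N_y = 19/2  [2·N = B+C = (16, 18)+(17, 1)]
   so N = (33/2, 19/2)

M = (35/2, 25/2)
N = (33/2, 19/2)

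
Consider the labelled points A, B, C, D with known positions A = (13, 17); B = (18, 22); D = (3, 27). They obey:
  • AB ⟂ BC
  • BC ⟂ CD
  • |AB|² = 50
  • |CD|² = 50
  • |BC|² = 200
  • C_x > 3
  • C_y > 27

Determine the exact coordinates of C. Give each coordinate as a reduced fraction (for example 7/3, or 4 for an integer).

1. C_x = 8  [[AB ⟂ BC ⇒ 5x+5y-200=0] ∩ [|C−(3, 27)|²=50]]
2. C_y = 32  [[AB ⟂ BC ⇒ 5x+5y-200=0] ∩ [|C−(3, 27)|²=50]]
   so C = (8, 32)

C = (8, 32)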